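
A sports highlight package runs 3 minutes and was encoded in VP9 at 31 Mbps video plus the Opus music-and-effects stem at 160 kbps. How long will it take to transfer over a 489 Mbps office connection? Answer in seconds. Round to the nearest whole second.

11 seconds

3 min = 180 s
Audio: 160 kbps = 0.160 Mbps.
Total bitrate: 31.160 Mbps.
File: 31.160 Mbps × 180 s = 5608.8 Mb.
At 489 Mbps: 5608.8 / 489 = 11.5 s ≈ 11.5 seconds.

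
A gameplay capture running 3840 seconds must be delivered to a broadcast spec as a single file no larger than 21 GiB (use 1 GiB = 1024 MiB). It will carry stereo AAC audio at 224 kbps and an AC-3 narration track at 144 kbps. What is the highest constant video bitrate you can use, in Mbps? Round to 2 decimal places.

46.61 Mbps

Budget: 21 GiB = 180388.6 Mb.
Total bitrate budget: 180388.6 Mb / 3840 s = 46.976 Mbps.
Audio total: 224 + 144 = 368 kbps = 0.368 Mbps.
Video: 46.976 − 0.368 = 46.608 Mbps.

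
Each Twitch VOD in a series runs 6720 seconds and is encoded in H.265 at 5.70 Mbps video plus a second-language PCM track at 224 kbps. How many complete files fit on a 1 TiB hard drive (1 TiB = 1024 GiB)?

Audio: 224 kbps = 0.224 Mbps.
Total bitrate: 5.924 Mbps.
Per item: 5.924 Mbps × 6720 s = 39,809 Mb = 4,976 MB.
Capacity: 1 TiB = 8,796,093 Mb; 220.96 items → 220 complete.

220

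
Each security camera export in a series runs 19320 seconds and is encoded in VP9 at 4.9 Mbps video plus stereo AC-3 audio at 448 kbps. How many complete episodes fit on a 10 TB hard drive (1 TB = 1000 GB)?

774

Audio: 448 kbps = 0.448 Mbps.
Total bitrate: 5.348 Mbps.
Per item: 5.348 Mbps × 19320 s = 103,323 Mb = 12,915 MB.
Capacity: 10 TB = 80,000,000 Mb; 774.27 items → 774 complete.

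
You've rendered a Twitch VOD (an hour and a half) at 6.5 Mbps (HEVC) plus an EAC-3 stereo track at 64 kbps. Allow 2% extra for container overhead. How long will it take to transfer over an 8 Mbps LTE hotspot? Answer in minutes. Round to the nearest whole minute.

1.5 h = 5400 s
Audio: 64 kbps = 0.064 Mbps.
Total bitrate: 6.564 Mbps.
File: 6.564 Mbps × 5400 s = 35445.6 Mb.
With 2% container overhead: ×1.02. → 36154.5 Mb.
At 8 Mbps: 36154.5 / 8 = 4519.3 s ≈ 75.3 minutes.

75 minutes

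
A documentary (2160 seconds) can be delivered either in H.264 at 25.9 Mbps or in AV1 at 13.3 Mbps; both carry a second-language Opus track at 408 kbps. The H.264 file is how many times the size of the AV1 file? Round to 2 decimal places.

Audio: 408 kbps = 0.408 Mbps.
H.264: 26.308 Mbps × 2160 s = 56825.3 Mb = 6.615 GiB.
AV1: 13.708 Mbps × 2160 s = 29609.3 Mb = 3.447 GiB.
Ratio: 6.615 / 3.447 = 1.919.

1.92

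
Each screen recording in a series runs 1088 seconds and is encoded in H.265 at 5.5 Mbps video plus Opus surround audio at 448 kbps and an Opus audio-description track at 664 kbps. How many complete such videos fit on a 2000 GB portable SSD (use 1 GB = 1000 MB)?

Audio total: 448 + 664 = 1112 kbps = 1.112 Mbps.
Total bitrate: 6.612 Mbps.
Per item: 6.612 Mbps × 1088 s = 7,194 Mb = 899.2 MB.
Capacity: 2000 GB = 16,000,000 Mb; 2224.12 items → 2224 complete.

2224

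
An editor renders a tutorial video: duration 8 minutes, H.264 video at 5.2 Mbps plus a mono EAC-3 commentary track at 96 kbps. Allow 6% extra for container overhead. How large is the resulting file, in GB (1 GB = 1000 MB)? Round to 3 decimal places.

0.337 GB

8 min = 480 s
Audio: 96 kbps = 0.096 Mbps.
Total bitrate: 5.2 + 0.096 = 5.296 Mbps.
Stream data: 5.296 Mbps × 480 s = 2542.1 Mb.
With 6% container overhead: ×1.06.
2,695 Mb ÷ 8 = 336.8 MB → 0.3368 GB.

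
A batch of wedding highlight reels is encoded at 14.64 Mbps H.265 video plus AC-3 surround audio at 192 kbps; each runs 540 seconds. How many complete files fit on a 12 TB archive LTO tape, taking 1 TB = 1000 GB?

Audio: 192 kbps = 0.192 Mbps.
Total bitrate: 14.832 Mbps.
Per item: 14.832 Mbps × 540 s = 8,009 Mb = 1,001 MB.
Capacity: 12 TB = 96,000,000 Mb; 11986.10 items → 11986 complete.

11986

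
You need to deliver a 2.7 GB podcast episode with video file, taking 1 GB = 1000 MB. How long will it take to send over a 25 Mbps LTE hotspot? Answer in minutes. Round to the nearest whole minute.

14 minutes

File: 2.7 GB = 21600.0 Mb.
At 25 Mbps: 21600.0 / 25 = 864.0 s ≈ 14.4 minutes.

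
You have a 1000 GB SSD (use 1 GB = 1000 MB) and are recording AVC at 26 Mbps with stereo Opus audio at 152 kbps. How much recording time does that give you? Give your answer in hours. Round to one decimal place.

85.0 hours

Audio: 152 kbps = 0.152 Mbps.
Total bitrate: 26 + 0.152 = 26.152 Mbps.
Capacity: 1000 GB = 8,000,000 Mb.
Recording time: 8,000,000 / 26.152 = 305,904 s ≈ 85.0 hours.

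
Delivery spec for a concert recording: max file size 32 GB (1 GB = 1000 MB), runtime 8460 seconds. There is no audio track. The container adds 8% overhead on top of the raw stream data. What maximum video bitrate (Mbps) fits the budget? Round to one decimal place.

28.0 Mbps

Budget: 32 GB = 256000.0 Mb.
Stream payload after overhead: 256000.0 / 1.08 = 237037.0 Mb.
Total bitrate budget: 237037.0 Mb / 8460 s = 28.019 Mbps.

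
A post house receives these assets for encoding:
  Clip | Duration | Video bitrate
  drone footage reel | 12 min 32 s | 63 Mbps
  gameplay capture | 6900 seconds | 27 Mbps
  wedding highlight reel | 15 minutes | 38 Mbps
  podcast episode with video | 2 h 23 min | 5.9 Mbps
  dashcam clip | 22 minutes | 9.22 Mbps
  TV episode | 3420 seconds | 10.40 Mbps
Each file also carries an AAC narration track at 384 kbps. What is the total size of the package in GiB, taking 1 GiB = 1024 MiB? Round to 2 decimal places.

43.61 GiB

Audio: 384 kbps = 0.384 Mbps.
drone footage reel: 63.384 Mbps × 752 s = 47664.8 Mb
gameplay capture: 27.384 Mbps × 6900 s = 188949.6 Mb
wedding highlight reel: 38.384 Mbps × 900 s = 34545.6 Mb
podcast episode with video: 6.284 Mbps × 8580 s = 53916.7 Mb
dashcam clip: 9.604 Mbps × 1320 s = 12677.3 Mb
TV episode: 10.784 Mbps × 3420 s = 36881.3 Mb
Total: 374635.2 Mb = 46829.4 MB.
= 43.61 GiB.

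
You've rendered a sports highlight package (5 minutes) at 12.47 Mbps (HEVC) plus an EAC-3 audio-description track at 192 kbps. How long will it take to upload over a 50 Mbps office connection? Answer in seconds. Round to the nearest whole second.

5 min = 300 s
Audio: 192 kbps = 0.192 Mbps.
Total bitrate: 12.662 Mbps.
File: 12.662 Mbps × 300 s = 3798.6 Mb.
At 50 Mbps: 3798.6 / 50 = 76.0 s ≈ 76 seconds.

76 seconds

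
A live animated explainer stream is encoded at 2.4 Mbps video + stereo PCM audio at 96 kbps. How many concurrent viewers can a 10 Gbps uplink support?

4006

Audio: 96 kbps = 0.096 Mbps.
Per-viewer media rate: 2.496 Mbps.
10 Gbps = 10,000 Mbps; 10,000 / 2.496 = 4006.41 → 4006 viewers.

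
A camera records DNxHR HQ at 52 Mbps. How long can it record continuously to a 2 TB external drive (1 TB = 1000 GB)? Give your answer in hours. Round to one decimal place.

85.5 hours

Capacity: 2 TB = 16,000,000 Mb.
Recording time: 16,000,000 / 52.000 = 307,692 s ≈ 85.5 hours.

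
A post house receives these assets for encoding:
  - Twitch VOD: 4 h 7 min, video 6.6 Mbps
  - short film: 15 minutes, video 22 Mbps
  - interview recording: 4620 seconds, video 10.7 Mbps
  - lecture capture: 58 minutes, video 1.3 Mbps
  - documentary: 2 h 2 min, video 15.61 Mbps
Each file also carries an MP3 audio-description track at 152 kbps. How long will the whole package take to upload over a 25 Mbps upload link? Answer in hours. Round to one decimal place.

3.2 hours

Audio: 152 kbps = 0.152 Mbps.
Twitch VOD: 6.752 Mbps × 14820 s = 100064.6 Mb
short film: 22.152 Mbps × 900 s = 19936.8 Mb
interview recording: 10.852 Mbps × 4620 s = 50136.2 Mb
lecture capture: 1.452 Mbps × 3480 s = 5053.0 Mb
documentary: 15.762 Mbps × 7320 s = 115377.8 Mb
Total: 290568.5 Mb = 36321.1 MB.
At 25 Mbps: 290568.5 / 25 = 11623 s ≈ 3.23 hours.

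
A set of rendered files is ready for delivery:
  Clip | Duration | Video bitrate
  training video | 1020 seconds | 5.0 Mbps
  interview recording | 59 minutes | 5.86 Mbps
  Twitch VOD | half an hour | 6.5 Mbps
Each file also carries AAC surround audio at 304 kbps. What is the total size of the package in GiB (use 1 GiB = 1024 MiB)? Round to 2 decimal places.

4.60 GiB

Audio: 304 kbps = 0.304 Mbps.
training video: 5.304 Mbps × 1020 s = 5410.1 Mb
interview recording: 6.164 Mbps × 3540 s = 21820.6 Mb
Twitch VOD: 6.804 Mbps × 1800 s = 12247.2 Mb
Total: 39477.8 Mb = 4934.7 MB.
= 4.596 GiB.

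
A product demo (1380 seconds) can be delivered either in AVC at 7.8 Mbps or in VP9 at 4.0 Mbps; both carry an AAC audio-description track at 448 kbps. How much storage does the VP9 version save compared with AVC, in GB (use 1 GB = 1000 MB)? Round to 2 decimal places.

0.66 GB

Audio: 448 kbps = 0.448 Mbps.
AVC: 8.248 Mbps × 1380 s = 11382.2 Mb = 1.423 GB.
VP9: 4.448 Mbps × 1380 s = 6138.2 Mb = 0.767 GB.
Saving: 1.423 − 0.767 = 0.655 GB.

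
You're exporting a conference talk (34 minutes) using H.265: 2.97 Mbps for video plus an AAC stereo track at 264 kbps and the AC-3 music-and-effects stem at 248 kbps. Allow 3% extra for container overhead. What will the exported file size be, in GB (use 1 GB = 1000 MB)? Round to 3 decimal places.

34 min = 2040 s
Audio total: 264 + 248 = 512 kbps = 0.512 Mbps.
Total bitrate: 2.97 + 0.512 = 3.482 Mbps.
Stream data: 3.482 Mbps × 2040 s = 7103.3 Mb.
With 3% container overhead: ×1.03.
7,316 Mb ÷ 8 = 914.5 MB → 0.9145 GB.

0.915 GB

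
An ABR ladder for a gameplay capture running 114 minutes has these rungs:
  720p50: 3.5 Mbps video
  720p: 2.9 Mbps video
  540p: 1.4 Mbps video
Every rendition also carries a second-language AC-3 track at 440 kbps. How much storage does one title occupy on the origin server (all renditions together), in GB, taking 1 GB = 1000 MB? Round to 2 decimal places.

7.80 GB

114 min = 6840 s
Audio: 440 kbps = 0.440 Mbps.
Sum of rendition bitrates: (3.5+0.440) + (2.9+0.440) + (1.4+0.440) = 9.120 Mbps.
× 6840 s = 62,381 Mb = 7,798 MB = 7.798 GB.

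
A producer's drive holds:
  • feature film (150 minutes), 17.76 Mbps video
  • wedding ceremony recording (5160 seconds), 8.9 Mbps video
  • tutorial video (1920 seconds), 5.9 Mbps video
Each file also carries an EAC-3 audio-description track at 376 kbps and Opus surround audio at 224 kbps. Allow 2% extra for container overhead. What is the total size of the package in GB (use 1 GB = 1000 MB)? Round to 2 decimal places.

Audio total: 376 + 224 = 600 kbps = 0.600 Mbps.
feature film: 18.360 Mbps × 9000 s × 1.02 = 168544.8 Mb
wedding ceremony recording: 9.500 Mbps × 5160 s × 1.02 = 50000.4 Mb
tutorial video: 6.500 Mbps × 1920 s × 1.02 = 12729.6 Mb
Total: 231274.8 Mb = 28909.3 MB.
= 28.91 GB.

28.91 GB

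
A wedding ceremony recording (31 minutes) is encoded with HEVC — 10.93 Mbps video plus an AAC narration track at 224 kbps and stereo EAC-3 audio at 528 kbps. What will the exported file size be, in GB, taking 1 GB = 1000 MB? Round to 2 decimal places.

31 min = 1860 s
Audio total: 224 + 528 = 752 kbps = 0.752 Mbps.
Total bitrate: 10.93 + 0.752 = 11.682 Mbps.
Stream data: 11.682 Mbps × 1860 s = 21728.5 Mb.
21,729 Mb ÷ 8 = 2,716 MB → 2.716 GB.

2.72 GB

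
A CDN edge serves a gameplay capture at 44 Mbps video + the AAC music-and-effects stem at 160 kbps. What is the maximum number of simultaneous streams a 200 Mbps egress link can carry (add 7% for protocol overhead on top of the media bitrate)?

4

Audio: 160 kbps = 0.160 Mbps.
Per-viewer media rate: 44.160 Mbps.
On the wire with 7% overhead: 47.251 Mbps.
200 Mbps = 200.0 Mbps; 200.0 / 47.251 = 4.23 → 4 viewers.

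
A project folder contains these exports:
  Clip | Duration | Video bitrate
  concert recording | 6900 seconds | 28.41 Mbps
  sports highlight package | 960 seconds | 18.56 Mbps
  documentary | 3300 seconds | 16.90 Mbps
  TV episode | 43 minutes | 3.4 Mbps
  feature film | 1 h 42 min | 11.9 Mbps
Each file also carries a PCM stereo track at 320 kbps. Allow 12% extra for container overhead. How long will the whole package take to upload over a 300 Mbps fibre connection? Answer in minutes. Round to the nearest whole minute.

22 minutes

Audio: 320 kbps = 0.320 Mbps.
concert recording: 28.730 Mbps × 6900 s × 1.12 = 222025.4 Mb
sports highlight package: 18.880 Mbps × 960 s × 1.12 = 20299.8 Mb
documentary: 17.220 Mbps × 3300 s × 1.12 = 63645.1 Mb
TV episode: 3.720 Mbps × 2580 s × 1.12 = 10749.3 Mb
feature film: 12.220 Mbps × 6120 s × 1.12 = 83760.8 Mb
Total: 400480.4 Mb = 50060.1 MB.
At 300 Mbps: 400480.4 / 300 = 1335 s ≈ 22.2 minutes.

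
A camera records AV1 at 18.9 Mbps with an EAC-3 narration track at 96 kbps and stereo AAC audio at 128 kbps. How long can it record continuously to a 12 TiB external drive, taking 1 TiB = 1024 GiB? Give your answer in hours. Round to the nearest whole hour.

Audio total: 96 + 128 = 224 kbps = 0.224 Mbps.
Total bitrate: 18.9 + 0.224 = 19.124 Mbps.
Capacity: 12 TiB = 105,553,116 Mb.
Recording time: 105,553,116 / 19.124 = 5,519,406 s ≈ 1,533 hours.

1533 hours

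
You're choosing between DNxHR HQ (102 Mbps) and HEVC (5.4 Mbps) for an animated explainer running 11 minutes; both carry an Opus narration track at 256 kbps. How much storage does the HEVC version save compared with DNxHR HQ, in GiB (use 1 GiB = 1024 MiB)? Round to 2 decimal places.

11 min = 660 s
Audio: 256 kbps = 0.256 Mbps.
DNxHR HQ: 102.256 Mbps × 660 s = 67489.0 Mb = 7.857 GiB.
HEVC: 5.656 Mbps × 660 s = 3733.0 Mb = 0.435 GiB.
Saving: 7.857 − 0.435 = 7.422 GiB.

7.42 GiB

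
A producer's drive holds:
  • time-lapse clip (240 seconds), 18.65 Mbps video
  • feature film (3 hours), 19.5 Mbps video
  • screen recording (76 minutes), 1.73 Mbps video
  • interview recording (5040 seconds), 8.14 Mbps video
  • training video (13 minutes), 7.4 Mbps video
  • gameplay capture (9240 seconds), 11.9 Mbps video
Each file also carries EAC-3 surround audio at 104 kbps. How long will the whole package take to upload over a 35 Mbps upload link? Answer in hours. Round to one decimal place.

Audio: 104 kbps = 0.104 Mbps.
time-lapse clip: 18.754 Mbps × 240 s = 4501.0 Mb
feature film: 19.604 Mbps × 10800 s = 211723.2 Mb
screen recording: 1.834 Mbps × 4560 s = 8363.0 Mb
interview recording: 8.244 Mbps × 5040 s = 41549.8 Mb
training video: 7.504 Mbps × 780 s = 5853.1 Mb
gameplay capture: 12.004 Mbps × 9240 s = 110917.0 Mb
Total: 382907.0 Mb = 47863.4 MB.
At 35 Mbps: 382907.0 / 35 = 10940 s ≈ 3.04 hours.

3.0 hours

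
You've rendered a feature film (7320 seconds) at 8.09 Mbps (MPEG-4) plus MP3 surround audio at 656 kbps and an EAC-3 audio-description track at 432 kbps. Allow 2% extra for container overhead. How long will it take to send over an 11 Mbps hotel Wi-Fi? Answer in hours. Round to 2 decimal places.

1.73 hours

Audio total: 656 + 432 = 1088 kbps = 1.088 Mbps.
Total bitrate: 9.178 Mbps.
File: 9.178 Mbps × 7320 s = 67183.0 Mb.
With 2% container overhead: ×1.02. → 68526.6 Mb.
At 11 Mbps: 68526.6 / 11 = 6229.7 s ≈ 1.73 hours.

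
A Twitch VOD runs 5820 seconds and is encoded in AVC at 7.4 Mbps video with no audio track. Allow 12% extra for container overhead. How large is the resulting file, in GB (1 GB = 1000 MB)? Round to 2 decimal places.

6.03 GB

Total bitrate: 7.4 Mbps.
Stream data: 7.400 Mbps × 5820 s = 43068.0 Mb.
With 12% container overhead: ×1.12.
48,236 Mb ÷ 8 = 6,030 MB → 6.030 GB.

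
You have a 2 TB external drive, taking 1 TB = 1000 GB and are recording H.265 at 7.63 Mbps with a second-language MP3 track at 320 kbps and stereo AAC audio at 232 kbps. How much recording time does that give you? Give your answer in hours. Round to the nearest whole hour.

Audio total: 320 + 232 = 552 kbps = 0.552 Mbps.
Total bitrate: 7.63 + 0.552 = 8.182 Mbps.
Capacity: 2 TB = 16,000,000 Mb.
Recording time: 16,000,000 / 8.182 = 1,955,512 s ≈ 543 hours.

543 hours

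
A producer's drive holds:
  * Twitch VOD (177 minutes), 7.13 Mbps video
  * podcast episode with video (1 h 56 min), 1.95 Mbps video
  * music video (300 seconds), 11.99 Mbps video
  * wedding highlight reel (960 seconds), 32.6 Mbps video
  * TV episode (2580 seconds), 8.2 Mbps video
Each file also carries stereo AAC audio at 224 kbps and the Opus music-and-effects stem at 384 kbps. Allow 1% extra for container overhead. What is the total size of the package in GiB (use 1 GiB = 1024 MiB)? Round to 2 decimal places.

18.62 GiB

Audio total: 224 + 384 = 608 kbps = 0.608 Mbps.
Twitch VOD: 7.738 Mbps × 10620 s × 1.01 = 82999.3 Mb
podcast episode with video: 2.558 Mbps × 6960 s × 1.01 = 17981.7 Mb
music video: 12.598 Mbps × 300 s × 1.01 = 3817.2 Mb
wedding highlight reel: 33.208 Mbps × 960 s × 1.01 = 32198.5 Mb
TV episode: 8.808 Mbps × 2580 s × 1.01 = 22951.9 Mb
Total: 159948.6 Mb = 19993.6 MB.
= 18.62 GiB.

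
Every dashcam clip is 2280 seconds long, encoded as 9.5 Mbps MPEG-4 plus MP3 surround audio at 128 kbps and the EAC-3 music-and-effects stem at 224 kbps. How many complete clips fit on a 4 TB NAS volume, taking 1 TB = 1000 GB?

Audio total: 128 + 224 = 352 kbps = 0.352 Mbps.
Total bitrate: 9.852 Mbps.
Per item: 9.852 Mbps × 2280 s = 22,463 Mb = 2,808 MB.
Capacity: 4 TB = 32,000,000 Mb; 1424.59 items → 1424 complete.

1424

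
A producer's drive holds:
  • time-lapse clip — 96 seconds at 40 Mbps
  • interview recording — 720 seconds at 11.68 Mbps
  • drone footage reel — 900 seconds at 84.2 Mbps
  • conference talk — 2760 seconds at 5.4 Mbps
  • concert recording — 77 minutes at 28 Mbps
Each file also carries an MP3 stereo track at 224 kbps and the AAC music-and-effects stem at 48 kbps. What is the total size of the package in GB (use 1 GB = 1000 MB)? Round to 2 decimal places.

Audio total: 224 + 48 = 272 kbps = 0.272 Mbps.
time-lapse clip: 40.272 Mbps × 96 s = 3866.1 Mb
interview recording: 11.952 Mbps × 720 s = 8605.4 Mb
drone footage reel: 84.472 Mbps × 900 s = 76024.8 Mb
conference talk: 5.672 Mbps × 2760 s = 15654.7 Mb
concert recording: 28.272 Mbps × 4620 s = 130616.6 Mb
Total: 234767.7 Mb = 29346.0 MB.
= 29.35 GB.

29.35 GB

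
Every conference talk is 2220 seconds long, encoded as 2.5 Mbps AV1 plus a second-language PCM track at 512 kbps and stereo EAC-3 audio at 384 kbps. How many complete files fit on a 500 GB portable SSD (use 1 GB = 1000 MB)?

Audio total: 512 + 384 = 896 kbps = 0.896 Mbps.
Total bitrate: 3.396 Mbps.
Per item: 3.396 Mbps × 2220 s = 7,539 Mb = 942.4 MB.
Capacity: 500 GB = 4,000,000 Mb; 530.57 items → 530 complete.

530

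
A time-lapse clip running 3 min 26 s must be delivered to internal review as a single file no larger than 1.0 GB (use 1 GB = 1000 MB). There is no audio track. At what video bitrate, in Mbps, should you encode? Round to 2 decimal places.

38.83 Mbps

Budget: 1.0 GB = 8000.0 Mb.
3 min 26 s = 206 s
Total bitrate budget: 8000.0 Mb / 206 s = 38.835 Mbps.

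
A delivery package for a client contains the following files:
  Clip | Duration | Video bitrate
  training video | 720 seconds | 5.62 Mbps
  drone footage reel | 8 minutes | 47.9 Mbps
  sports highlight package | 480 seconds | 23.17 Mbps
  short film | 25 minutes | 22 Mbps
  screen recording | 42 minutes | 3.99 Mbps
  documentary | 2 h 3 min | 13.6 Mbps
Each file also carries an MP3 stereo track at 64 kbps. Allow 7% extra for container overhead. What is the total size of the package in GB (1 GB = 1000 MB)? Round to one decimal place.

24.4 GB

Audio: 64 kbps = 0.064 Mbps.
training video: 5.684 Mbps × 720 s × 1.07 = 4379.0 Mb
drone footage reel: 47.964 Mbps × 480 s × 1.07 = 24634.3 Mb
sports highlight package: 23.234 Mbps × 480 s × 1.07 = 11933.0 Mb
short film: 22.064 Mbps × 1500 s × 1.07 = 35412.7 Mb
screen recording: 4.054 Mbps × 2520 s × 1.07 = 10931.2 Mb
documentary: 13.664 Mbps × 7380 s × 1.07 = 107899.1 Mb
Total: 195189.3 Mb = 24398.7 MB.
= 24.40 GB.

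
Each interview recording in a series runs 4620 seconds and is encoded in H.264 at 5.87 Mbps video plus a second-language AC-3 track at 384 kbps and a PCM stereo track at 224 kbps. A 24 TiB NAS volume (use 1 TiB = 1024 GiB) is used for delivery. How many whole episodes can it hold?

7053

Audio total: 384 + 224 = 608 kbps = 0.608 Mbps.
Total bitrate: 6.478 Mbps.
Per item: 6.478 Mbps × 4620 s = 29,928 Mb = 3,741 MB.
Capacity: 24 TiB = 211,106,233 Mb; 7053.72 items → 7053 complete.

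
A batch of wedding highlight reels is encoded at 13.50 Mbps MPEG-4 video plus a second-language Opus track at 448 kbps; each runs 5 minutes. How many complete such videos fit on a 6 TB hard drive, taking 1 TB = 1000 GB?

11471

5 min = 300 s
Audio: 448 kbps = 0.448 Mbps.
Total bitrate: 13.948 Mbps.
Per item: 13.948 Mbps × 300 s = 4,184 Mb = 523.0 MB.
Capacity: 6 TB = 48,000,000 Mb; 11471.18 items → 11471 complete.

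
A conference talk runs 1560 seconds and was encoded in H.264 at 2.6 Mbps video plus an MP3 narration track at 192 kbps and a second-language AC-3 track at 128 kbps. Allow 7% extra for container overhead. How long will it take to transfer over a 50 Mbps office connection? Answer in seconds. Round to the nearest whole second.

97 seconds

Audio total: 192 + 128 = 320 kbps = 0.320 Mbps.
Total bitrate: 2.920 Mbps.
File: 2.920 Mbps × 1560 s = 4555.2 Mb.
With 7% container overhead: ×1.07. → 4874.1 Mb.
At 50 Mbps: 4874.1 / 50 = 97.5 s ≈ 97.5 seconds.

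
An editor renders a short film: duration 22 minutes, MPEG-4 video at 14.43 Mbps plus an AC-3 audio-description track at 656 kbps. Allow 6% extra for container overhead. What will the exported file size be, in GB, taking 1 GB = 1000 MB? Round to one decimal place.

22 min = 1320 s
Audio: 656 kbps = 0.656 Mbps.
Total bitrate: 14.43 + 0.656 = 15.086 Mbps.
Stream data: 15.086 Mbps × 1320 s = 19913.5 Mb.
With 6% container overhead: ×1.06.
21,108 Mb ÷ 8 = 2,639 MB → 2.639 GB.

2.6 GB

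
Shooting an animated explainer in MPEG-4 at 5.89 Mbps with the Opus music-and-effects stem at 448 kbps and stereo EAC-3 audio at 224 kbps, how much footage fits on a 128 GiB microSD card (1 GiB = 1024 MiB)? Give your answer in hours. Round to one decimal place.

46.5 hours

Audio total: 448 + 224 = 672 kbps = 0.672 Mbps.
Total bitrate: 5.89 + 0.672 = 6.562 Mbps.
Capacity: 128 GiB = 1,099,512 Mb.
Recording time: 1,099,512 / 6.562 = 167,557 s ≈ 46.5 hours.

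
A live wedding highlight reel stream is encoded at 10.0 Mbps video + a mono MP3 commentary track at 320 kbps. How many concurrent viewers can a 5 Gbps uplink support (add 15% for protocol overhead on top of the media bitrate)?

Audio: 320 kbps = 0.320 Mbps.
Per-viewer media rate: 10.320 Mbps.
On the wire with 15% overhead: 11.868 Mbps.
5 Gbps = 5,000 Mbps; 5,000 / 11.868 = 421.30 → 421 viewers.

421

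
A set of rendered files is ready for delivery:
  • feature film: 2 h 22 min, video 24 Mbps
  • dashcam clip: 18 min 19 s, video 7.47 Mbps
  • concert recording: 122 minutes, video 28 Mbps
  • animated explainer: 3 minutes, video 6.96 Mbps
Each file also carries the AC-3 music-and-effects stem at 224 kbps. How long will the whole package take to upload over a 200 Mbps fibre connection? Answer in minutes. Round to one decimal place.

Audio: 224 kbps = 0.224 Mbps.
feature film: 24.224 Mbps × 8520 s = 206388.5 Mb
dashcam clip: 7.694 Mbps × 1099 s = 8455.7 Mb
concert recording: 28.224 Mbps × 7320 s = 206599.7 Mb
animated explainer: 7.184 Mbps × 180 s = 1293.1 Mb
Total: 422737.0 Mb = 52842.1 MB.
At 200 Mbps: 422737.0 / 200 = 2114 s ≈ 35.2 minutes.

35.2 minutes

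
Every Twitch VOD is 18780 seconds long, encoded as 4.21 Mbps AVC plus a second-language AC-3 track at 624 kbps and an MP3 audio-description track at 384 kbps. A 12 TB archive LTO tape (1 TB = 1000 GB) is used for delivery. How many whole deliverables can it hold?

Audio total: 624 + 384 = 1008 kbps = 1.008 Mbps.
Total bitrate: 5.218 Mbps.
Per item: 5.218 Mbps × 18780 s = 97,994 Mb = 12,249 MB.
Capacity: 12 TB = 96,000,000 Mb; 979.65 items → 979 complete.

979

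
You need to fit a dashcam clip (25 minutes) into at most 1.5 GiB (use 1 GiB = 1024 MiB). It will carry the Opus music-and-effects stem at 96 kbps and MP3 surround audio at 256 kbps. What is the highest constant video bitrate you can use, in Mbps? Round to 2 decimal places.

Budget: 1.5 GiB = 12884.9 Mb.
25 min = 1500 s
Total bitrate budget: 12884.9 Mb / 1500 s = 8.590 Mbps.
Audio total: 96 + 256 = 352 kbps = 0.352 Mbps.
Video: 8.590 − 0.352 = 8.238 Mbps.

8.24 Mbps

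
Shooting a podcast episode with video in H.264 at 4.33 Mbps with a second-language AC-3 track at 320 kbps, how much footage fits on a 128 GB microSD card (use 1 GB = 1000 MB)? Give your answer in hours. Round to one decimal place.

61.2 hours

Audio: 320 kbps = 0.320 Mbps.
Total bitrate: 4.33 + 0.320 = 4.650 Mbps.
Capacity: 128 GB = 1,024,000 Mb.
Recording time: 1,024,000 / 4.650 = 220,215 s ≈ 61.2 hours.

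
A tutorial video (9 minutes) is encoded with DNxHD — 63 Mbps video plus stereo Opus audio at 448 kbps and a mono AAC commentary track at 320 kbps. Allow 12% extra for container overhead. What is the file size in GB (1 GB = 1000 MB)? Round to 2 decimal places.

9 min = 540 s
Audio total: 448 + 320 = 768 kbps = 0.768 Mbps.
Total bitrate: 63 + 0.768 = 63.768 Mbps.
Stream data: 63.768 Mbps × 540 s = 34434.7 Mb.
With 12% container overhead: ×1.12.
38,567 Mb ÷ 8 = 4,821 MB → 4.821 GB.

4.82 GB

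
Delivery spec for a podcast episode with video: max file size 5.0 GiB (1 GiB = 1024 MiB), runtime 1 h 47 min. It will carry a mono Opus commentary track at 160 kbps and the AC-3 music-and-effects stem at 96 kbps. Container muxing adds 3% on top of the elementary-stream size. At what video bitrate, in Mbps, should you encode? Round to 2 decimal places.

6.24 Mbps

Budget: 5.0 GiB = 42949.7 Mb.
Stream payload after overhead: 42949.7 / 1.03 = 41698.7 Mb.
1 h 47 min = 107 min = 6420 s
Total bitrate budget: 41698.7 Mb / 6420 s = 6.495 Mbps.
Audio total: 160 + 96 = 256 kbps = 0.256 Mbps.
Video: 6.495 − 0.256 = 6.239 Mbps.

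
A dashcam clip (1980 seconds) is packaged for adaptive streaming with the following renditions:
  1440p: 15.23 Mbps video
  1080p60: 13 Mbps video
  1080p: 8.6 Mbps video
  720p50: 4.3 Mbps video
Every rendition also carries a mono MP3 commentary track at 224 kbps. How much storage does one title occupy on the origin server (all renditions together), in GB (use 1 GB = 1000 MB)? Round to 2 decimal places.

Audio: 224 kbps = 0.224 Mbps.
Sum of rendition bitrates: (15.23+0.224) + (13+0.224) + (8.6+0.224) + (4.3+0.224) = 42.026 Mbps.
× 1980 s = 83,211 Mb = 10,401 MB = 10.40 GB.

10.40 GB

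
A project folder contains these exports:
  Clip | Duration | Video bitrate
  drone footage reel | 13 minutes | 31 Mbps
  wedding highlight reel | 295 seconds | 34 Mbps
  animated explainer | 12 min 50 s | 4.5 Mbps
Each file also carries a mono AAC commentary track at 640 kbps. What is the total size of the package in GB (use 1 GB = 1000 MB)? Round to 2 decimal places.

4.86 GB

Audio: 640 kbps = 0.640 Mbps.
drone footage reel: 31.640 Mbps × 780 s = 24679.2 Mb
wedding highlight reel: 34.640 Mbps × 295 s = 10218.8 Mb
animated explainer: 5.140 Mbps × 770 s = 3957.8 Mb
Total: 38855.8 Mb = 4857.0 MB.
= 4.857 GB.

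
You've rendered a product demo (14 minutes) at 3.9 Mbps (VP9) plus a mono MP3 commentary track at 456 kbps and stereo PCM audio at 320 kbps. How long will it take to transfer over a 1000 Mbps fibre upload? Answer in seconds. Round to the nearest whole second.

4 seconds

14 min = 840 s
Audio total: 456 + 320 = 776 kbps = 0.776 Mbps.
Total bitrate: 4.676 Mbps.
File: 4.676 Mbps × 840 s = 3927.8 Mb.
At 1000 Mbps: 3927.8 / 1000 = 3.9 s ≈ 3.93 seconds.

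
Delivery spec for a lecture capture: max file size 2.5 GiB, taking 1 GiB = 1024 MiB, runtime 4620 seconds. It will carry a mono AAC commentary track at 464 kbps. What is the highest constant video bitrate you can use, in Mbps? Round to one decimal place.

Budget: 2.5 GiB = 21474.8 Mb.
Total bitrate budget: 21474.8 Mb / 4620 s = 4.648 Mbps.
Audio: 464 kbps = 0.464 Mbps.
Video: 4.648 − 0.464 = 4.184 Mbps.

4.2 Mbps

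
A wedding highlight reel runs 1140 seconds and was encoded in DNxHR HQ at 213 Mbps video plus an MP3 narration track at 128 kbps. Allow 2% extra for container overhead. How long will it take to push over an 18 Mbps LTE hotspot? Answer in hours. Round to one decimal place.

Audio: 128 kbps = 0.128 Mbps.
Total bitrate: 213.128 Mbps.
File: 213.128 Mbps × 1140 s = 242965.9 Mb.
With 2% container overhead: ×1.02. → 247825.2 Mb.
At 18 Mbps: 247825.2 / 18 = 13768.1 s ≈ 3.82 hours.

3.8 hours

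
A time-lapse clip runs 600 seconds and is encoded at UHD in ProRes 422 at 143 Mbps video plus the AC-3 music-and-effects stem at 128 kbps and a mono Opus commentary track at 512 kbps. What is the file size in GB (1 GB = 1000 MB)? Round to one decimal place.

Audio total: 128 + 512 = 640 kbps = 0.640 Mbps.
Total bitrate: 143 + 0.640 = 143.640 Mbps.
Stream data: 143.640 Mbps × 600 s = 86184.0 Mb.
86,184 Mb ÷ 8 = 10,773 MB → 10.77 GB.

10.8 GB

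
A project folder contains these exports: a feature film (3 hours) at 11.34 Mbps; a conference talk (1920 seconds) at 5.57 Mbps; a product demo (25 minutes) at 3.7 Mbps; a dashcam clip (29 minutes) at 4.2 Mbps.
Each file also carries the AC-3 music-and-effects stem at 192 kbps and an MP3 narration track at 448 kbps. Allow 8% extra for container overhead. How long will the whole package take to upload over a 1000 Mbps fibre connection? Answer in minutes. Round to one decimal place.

Audio total: 192 + 448 = 640 kbps = 0.640 Mbps.
feature film: 11.980 Mbps × 10800 s × 1.08 = 139734.7 Mb
conference talk: 6.210 Mbps × 1920 s × 1.08 = 12877.1 Mb
product demo: 4.340 Mbps × 1500 s × 1.08 = 7030.8 Mb
dashcam clip: 4.840 Mbps × 1740 s × 1.08 = 9095.3 Mb
Total: 168737.9 Mb = 21092.2 MB.
At 1000 Mbps: 168737.9 / 1000 = 169 s ≈ 2.81 minutes.

2.8 minutes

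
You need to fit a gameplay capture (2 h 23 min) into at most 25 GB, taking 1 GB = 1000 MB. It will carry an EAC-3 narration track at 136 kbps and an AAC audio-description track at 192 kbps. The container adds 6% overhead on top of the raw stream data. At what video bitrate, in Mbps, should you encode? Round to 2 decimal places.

21.66 Mbps

Budget: 25 GB = 200000.0 Mb.
Stream payload after overhead: 200000.0 / 1.06 = 188679.2 Mb.
2 h 23 min = 143 min = 8580 s
Total bitrate budget: 188679.2 Mb / 8580 s = 21.991 Mbps.
Audio total: 136 + 192 = 328 kbps = 0.328 Mbps.
Video: 21.991 − 0.328 = 21.663 Mbps.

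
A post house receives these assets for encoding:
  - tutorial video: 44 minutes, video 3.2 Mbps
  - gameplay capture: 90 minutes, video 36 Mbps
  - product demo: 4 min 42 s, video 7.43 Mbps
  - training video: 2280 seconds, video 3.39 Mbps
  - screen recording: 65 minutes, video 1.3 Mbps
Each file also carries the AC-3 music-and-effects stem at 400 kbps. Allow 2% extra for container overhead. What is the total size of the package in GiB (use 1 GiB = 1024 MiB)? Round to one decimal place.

26.5 GiB

Audio: 400 kbps = 0.400 Mbps.
tutorial video: 3.600 Mbps × 2640 s × 1.02 = 9694.1 Mb
gameplay capture: 36.400 Mbps × 5400 s × 1.02 = 200491.2 Mb
product demo: 7.830 Mbps × 282 s × 1.02 = 2252.2 Mb
training video: 3.790 Mbps × 2280 s × 1.02 = 8814.0 Mb
screen recording: 1.700 Mbps × 3900 s × 1.02 = 6762.6 Mb
Total: 228014.1 Mb = 28501.8 MB.
= 26.54 GiB.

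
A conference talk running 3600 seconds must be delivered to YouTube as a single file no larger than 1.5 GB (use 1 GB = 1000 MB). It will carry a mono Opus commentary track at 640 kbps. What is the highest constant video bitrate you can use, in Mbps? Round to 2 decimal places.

2.69 Mbps

Budget: 1.5 GB = 12000.0 Mb.
Total bitrate budget: 12000.0 Mb / 3600 s = 3.333 Mbps.
Audio: 640 kbps = 0.640 Mbps.
Video: 3.333 − 0.640 = 2.693 Mbps.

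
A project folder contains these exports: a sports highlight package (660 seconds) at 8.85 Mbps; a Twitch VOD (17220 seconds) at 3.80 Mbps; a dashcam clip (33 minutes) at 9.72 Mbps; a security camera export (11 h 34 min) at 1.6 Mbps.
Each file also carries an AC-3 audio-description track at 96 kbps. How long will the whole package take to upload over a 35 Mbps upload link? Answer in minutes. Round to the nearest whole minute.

Audio: 96 kbps = 0.096 Mbps.
sports highlight package: 8.946 Mbps × 660 s = 5904.4 Mb
Twitch VOD: 3.896 Mbps × 17220 s = 67089.1 Mb
dashcam clip: 9.816 Mbps × 1980 s = 19435.7 Mb
security camera export: 1.696 Mbps × 41640 s = 70621.4 Mb
Total: 163050.6 Mb = 20381.3 MB.
At 35 Mbps: 163050.6 / 35 = 4659 s ≈ 77.6 minutes.

78 minutes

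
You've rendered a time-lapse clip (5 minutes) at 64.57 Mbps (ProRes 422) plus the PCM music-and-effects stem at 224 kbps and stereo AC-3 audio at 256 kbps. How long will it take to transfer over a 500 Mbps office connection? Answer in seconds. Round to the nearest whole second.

5 min = 300 s
Audio total: 224 + 256 = 480 kbps = 0.480 Mbps.
Total bitrate: 65.050 Mbps.
File: 65.050 Mbps × 300 s = 19515.0 Mb.
At 500 Mbps: 19515.0 / 500 = 39.0 s ≈ 39 seconds.

39 seconds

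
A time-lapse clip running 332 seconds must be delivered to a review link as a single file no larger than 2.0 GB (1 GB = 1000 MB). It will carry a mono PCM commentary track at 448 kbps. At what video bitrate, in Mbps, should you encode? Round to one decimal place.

Budget: 2.0 GB = 16000.0 Mb.
Total bitrate budget: 16000.0 Mb / 332 s = 48.193 Mbps.
Audio: 448 kbps = 0.448 Mbps.
Video: 48.193 − 0.448 = 47.745 Mbps.

47.7 Mbps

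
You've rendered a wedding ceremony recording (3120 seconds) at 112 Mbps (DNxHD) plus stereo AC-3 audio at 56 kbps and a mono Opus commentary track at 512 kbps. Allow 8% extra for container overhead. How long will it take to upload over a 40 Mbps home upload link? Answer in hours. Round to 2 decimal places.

2.63 hours

Audio total: 56 + 512 = 568 kbps = 0.568 Mbps.
Total bitrate: 112.568 Mbps.
File: 112.568 Mbps × 3120 s = 351212.2 Mb.
With 8% container overhead: ×1.08. → 379309.1 Mb.
At 40 Mbps: 379309.1 / 40 = 9482.7 s ≈ 2.63 hours.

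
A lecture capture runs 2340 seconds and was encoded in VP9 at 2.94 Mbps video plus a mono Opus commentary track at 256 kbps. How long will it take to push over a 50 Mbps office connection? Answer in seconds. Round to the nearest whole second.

Audio: 256 kbps = 0.256 Mbps.
Total bitrate: 3.196 Mbps.
File: 3.196 Mbps × 2340 s = 7478.6 Mb.
At 50 Mbps: 7478.6 / 50 = 149.6 s ≈ 150 seconds.

150 seconds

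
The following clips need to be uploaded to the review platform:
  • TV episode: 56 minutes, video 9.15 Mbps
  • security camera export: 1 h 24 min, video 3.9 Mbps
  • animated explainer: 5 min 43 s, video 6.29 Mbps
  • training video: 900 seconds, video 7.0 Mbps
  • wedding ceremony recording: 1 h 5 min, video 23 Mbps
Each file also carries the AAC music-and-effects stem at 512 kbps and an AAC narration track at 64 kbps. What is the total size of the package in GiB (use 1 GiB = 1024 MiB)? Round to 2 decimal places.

Audio total: 512 + 64 = 576 kbps = 0.576 Mbps.
TV episode: 9.726 Mbps × 3360 s = 32679.4 Mb
security camera export: 4.476 Mbps × 5040 s = 22559.0 Mb
animated explainer: 6.866 Mbps × 343 s = 2355.0 Mb
training video: 7.576 Mbps × 900 s = 6818.4 Mb
wedding ceremony recording: 23.576 Mbps × 3900 s = 91946.4 Mb
Total: 156358.2 Mb = 19544.8 MB.
= 18.20 GiB.

18.20 GiB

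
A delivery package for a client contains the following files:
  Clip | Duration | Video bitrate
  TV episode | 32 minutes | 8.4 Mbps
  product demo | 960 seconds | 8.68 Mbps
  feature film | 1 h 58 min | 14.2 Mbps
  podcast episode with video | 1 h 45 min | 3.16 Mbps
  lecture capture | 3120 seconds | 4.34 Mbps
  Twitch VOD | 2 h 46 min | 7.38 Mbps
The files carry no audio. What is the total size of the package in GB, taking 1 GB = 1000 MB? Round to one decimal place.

TV episode: 8.400 Mbps × 1920 s = 16128.0 Mb
product demo: 8.680 Mbps × 960 s = 8332.8 Mb
feature film: 14.200 Mbps × 7080 s = 100536.0 Mb
podcast episode with video: 3.160 Mbps × 6300 s = 19908.0 Mb
lecture capture: 4.340 Mbps × 3120 s = 13540.8 Mb
Twitch VOD: 7.380 Mbps × 9960 s = 73504.8 Mb
Total: 231950.4 Mb = 28993.8 MB.
= 28.99 GB.

29.0 GB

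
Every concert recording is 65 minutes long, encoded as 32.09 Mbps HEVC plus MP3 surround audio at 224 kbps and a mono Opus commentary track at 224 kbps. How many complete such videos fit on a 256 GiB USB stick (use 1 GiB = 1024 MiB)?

65 min = 3900 s
Audio total: 224 + 224 = 448 kbps = 0.448 Mbps.
Total bitrate: 32.538 Mbps.
Per item: 32.538 Mbps × 3900 s = 126,898 Mb = 15,862 MB.
Capacity: 256 GiB = 2,199,023 Mb; 17.33 items → 17 complete.

17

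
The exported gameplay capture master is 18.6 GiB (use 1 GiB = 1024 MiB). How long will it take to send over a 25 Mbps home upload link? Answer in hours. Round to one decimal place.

File: 18.6 GiB = 159772.8 Mb.
At 25 Mbps: 159772.8 / 25 = 6390.9 s ≈ 1.78 hours.

1.8 hours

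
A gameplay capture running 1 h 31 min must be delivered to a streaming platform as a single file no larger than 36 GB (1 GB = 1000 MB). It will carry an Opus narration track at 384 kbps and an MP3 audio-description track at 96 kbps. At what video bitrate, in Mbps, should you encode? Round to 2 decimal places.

Budget: 36 GB = 288000.0 Mb.
1 h 31 min = 91 min = 5460 s
Total bitrate budget: 288000.0 Mb / 5460 s = 52.747 Mbps.
Audio total: 384 + 96 = 480 kbps = 0.480 Mbps.
Video: 52.747 − 0.480 = 52.267 Mbps.

52.27 Mbps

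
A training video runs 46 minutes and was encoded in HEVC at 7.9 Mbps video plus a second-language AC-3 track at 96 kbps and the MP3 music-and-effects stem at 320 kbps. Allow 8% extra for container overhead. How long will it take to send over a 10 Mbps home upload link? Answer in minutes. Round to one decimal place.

41.3 minutes

46 min = 2760 s
Audio total: 96 + 320 = 416 kbps = 0.416 Mbps.
Total bitrate: 8.316 Mbps.
File: 8.316 Mbps × 2760 s = 22952.2 Mb.
With 8% container overhead: ×1.08. → 24788.3 Mb.
At 10 Mbps: 24788.3 / 10 = 2478.8 s ≈ 41.3 minutes.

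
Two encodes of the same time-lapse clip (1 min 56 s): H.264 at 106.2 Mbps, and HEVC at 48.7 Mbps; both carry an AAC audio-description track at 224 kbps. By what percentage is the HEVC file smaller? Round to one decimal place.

54.0%

1 min 56 s = 116 s
Audio: 224 kbps = 0.224 Mbps.
H.264: 106.424 Mbps × 116 s = 12345.2 Mb = 1.437 GiB.
HEVC: 48.924 Mbps × 116 s = 5675.2 Mb = 0.661 GiB.
Reduction: (1 − 0.661/1.437) × 100 = 54.03%.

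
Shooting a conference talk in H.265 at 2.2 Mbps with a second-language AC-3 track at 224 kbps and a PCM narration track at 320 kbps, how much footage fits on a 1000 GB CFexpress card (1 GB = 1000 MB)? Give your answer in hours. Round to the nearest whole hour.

810 hours

Audio total: 224 + 320 = 544 kbps = 0.544 Mbps.
Total bitrate: 2.2 + 0.544 = 2.744 Mbps.
Capacity: 1000 GB = 8,000,000 Mb.
Recording time: 8,000,000 / 2.744 = 2,915,452 s ≈ 810 hours.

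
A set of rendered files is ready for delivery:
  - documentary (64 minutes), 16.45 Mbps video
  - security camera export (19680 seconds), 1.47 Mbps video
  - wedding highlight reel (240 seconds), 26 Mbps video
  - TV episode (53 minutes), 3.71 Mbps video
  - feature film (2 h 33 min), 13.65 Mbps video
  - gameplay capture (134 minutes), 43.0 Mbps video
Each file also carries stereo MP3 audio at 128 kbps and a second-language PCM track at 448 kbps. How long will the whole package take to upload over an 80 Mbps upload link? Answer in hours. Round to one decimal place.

Audio total: 128 + 448 = 576 kbps = 0.576 Mbps.
documentary: 17.026 Mbps × 3840 s = 65379.8 Mb
security camera export: 2.046 Mbps × 19680 s = 40265.3 Mb
wedding highlight reel: 26.576 Mbps × 240 s = 6378.2 Mb
TV episode: 4.286 Mbps × 3180 s = 13629.5 Mb
feature film: 14.226 Mbps × 9180 s = 130594.7 Mb
gameplay capture: 43.576 Mbps × 8040 s = 350351.0 Mb
Total: 606598.6 Mb = 75824.8 MB.
At 80 Mbps: 606598.6 / 80 = 7582 s ≈ 2.11 hours.

2.1 hours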